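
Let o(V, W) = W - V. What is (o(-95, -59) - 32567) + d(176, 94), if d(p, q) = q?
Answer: -32437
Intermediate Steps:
(o(-95, -59) - 32567) + d(176, 94) = ((-59 - 1*(-95)) - 32567) + 94 = ((-59 + 95) - 32567) + 94 = (36 - 32567) + 94 = -32531 + 94 = -32437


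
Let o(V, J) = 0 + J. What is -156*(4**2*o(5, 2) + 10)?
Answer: -6552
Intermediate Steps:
o(V, J) = J
-156*(4**2*o(5, 2) + 10) = -156*(4**2*2 + 10) = -156*(16*2 + 10) = -156*(32 + 10) = -156*42 = -6552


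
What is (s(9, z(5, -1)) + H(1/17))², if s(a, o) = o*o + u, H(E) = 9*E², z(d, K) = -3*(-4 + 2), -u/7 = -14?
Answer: 1500400225/83521 ≈ 17964.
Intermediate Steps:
u = 98 (u = -7*(-14) = 98)
z(d, K) = 6 (z(d, K) = -3*(-2) = 6)
s(a, o) = 98 + o² (s(a, o) = o*o + 98 = o² + 98 = 98 + o²)
(s(9, z(5, -1)) + H(1/17))² = ((98 + 6²) + 9*(1/17)²)² = ((98 + 36) + 9*(1/17)²)² = (134 + 9*(1/289))² = (134 + 9/289)² = (38735/289)² = 1500400225/83521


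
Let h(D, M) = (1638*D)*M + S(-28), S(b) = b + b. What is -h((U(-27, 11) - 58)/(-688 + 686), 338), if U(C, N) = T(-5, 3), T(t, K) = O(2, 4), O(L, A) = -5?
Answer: -17439730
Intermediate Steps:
T(t, K) = -5
U(C, N) = -5
S(b) = 2*b
h(D, M) = -56 + 1638*D*M (h(D, M) = (1638*D)*M + 2*(-28) = 1638*D*M - 56 = -56 + 1638*D*M)
-h((U(-27, 11) - 58)/(-688 + 686), 338) = -(-56 + 1638*((-5 - 58)/(-688 + 686))*338) = -(-56 + 1638*(-63/(-2))*338) = -(-56 + 1638*(-63*(-1/2))*338) = -(-56 + 1638*(63/2)*338) = -(-56 + 17439786) = -1*17439730 = -17439730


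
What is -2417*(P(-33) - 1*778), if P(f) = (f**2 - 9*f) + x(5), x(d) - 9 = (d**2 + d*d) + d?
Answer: -1624224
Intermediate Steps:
x(d) = 9 + d + 2*d**2 (x(d) = 9 + ((d**2 + d*d) + d) = 9 + ((d**2 + d**2) + d) = 9 + (2*d**2 + d) = 9 + (d + 2*d**2) = 9 + d + 2*d**2)
P(f) = 64 + f**2 - 9*f (P(f) = (f**2 - 9*f) + (9 + 5 + 2*5**2) = (f**2 - 9*f) + (9 + 5 + 2*25) = (f**2 - 9*f) + (9 + 5 + 50) = (f**2 - 9*f) + 64 = 64 + f**2 - 9*f)
-2417*(P(-33) - 1*778) = -2417*((64 + (-33)**2 - 9*(-33)) - 1*778) = -2417*((64 + 1089 + 297) - 778) = -2417*(1450 - 778) = -2417*672 = -1624224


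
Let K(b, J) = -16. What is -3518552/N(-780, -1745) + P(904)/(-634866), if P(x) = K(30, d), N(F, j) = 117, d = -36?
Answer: -372301505360/12379887 ≈ -30073.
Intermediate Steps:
P(x) = -16
-3518552/N(-780, -1745) + P(904)/(-634866) = -3518552/117 - 16/(-634866) = -3518552*1/117 - 16*(-1/634866) = -3518552/117 + 8/317433 = -372301505360/12379887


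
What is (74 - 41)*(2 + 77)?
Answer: 2607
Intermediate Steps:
(74 - 41)*(2 + 77) = 33*79 = 2607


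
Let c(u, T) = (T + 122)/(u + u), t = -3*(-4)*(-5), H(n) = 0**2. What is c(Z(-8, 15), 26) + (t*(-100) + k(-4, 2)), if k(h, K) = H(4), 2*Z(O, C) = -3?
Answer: 17852/3 ≈ 5950.7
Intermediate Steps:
Z(O, C) = -3/2 (Z(O, C) = (1/2)*(-3) = -3/2)
H(n) = 0
t = -60 (t = 12*(-5) = -60)
c(u, T) = (122 + T)/(2*u) (c(u, T) = (122 + T)/((2*u)) = (122 + T)*(1/(2*u)) = (122 + T)/(2*u))
k(h, K) = 0
c(Z(-8, 15), 26) + (t*(-100) + k(-4, 2)) = (122 + 26)/(2*(-3/2)) + (-60*(-100) + 0) = (1/2)*(-2/3)*148 + (6000 + 0) = -148/3 + 6000 = 17852/3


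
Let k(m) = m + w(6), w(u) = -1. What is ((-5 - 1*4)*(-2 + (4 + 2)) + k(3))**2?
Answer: 1156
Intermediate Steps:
k(m) = -1 + m (k(m) = m - 1 = -1 + m)
((-5 - 1*4)*(-2 + (4 + 2)) + k(3))**2 = ((-5 - 1*4)*(-2 + (4 + 2)) + (-1 + 3))**2 = ((-5 - 4)*(-2 + 6) + 2)**2 = (-9*4 + 2)**2 = (-36 + 2)**2 = (-34)**2 = 1156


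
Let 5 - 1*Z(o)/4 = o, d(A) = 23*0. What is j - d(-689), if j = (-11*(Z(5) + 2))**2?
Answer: 484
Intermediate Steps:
d(A) = 0
Z(o) = 20 - 4*o
j = 484 (j = (-11*((20 - 4*5) + 2))**2 = (-11*((20 - 20) + 2))**2 = (-11*(0 + 2))**2 = (-11*2)**2 = (-22)**2 = 484)
j - d(-689) = 484 - 1*0 = 484 + 0 = 484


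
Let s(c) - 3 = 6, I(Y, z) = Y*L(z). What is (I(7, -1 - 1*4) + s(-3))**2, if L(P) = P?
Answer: 676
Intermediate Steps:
I(Y, z) = Y*z
s(c) = 9 (s(c) = 3 + 6 = 9)
(I(7, -1 - 1*4) + s(-3))**2 = (7*(-1 - 1*4) + 9)**2 = (7*(-1 - 4) + 9)**2 = (7*(-5) + 9)**2 = (-35 + 9)**2 = (-26)**2 = 676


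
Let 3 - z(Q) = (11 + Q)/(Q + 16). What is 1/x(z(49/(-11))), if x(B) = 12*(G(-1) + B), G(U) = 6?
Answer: 127/12852 ≈ 0.0098817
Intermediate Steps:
z(Q) = 3 - (11 + Q)/(16 + Q) (z(Q) = 3 - (11 + Q)/(Q + 16) = 3 - (11 + Q)/(16 + Q))
x(B) = 72 + 12*B (x(B) = 12*(6 + B) = 72 + 12*B)
1/x(z(49/(-11))) = 1/(72 + 12*((37 + 2*(49/(-11)))/(16 + 49/(-11)))) = 1/(72 + 12*((37 + 2*(49*(-1/11)))/(16 + 49*(-1/11)))) = 1/(72 + 12*((37 + 2*(-49/11))/(16 - 49/11))) = 1/(72 + 12*((37 - 98/11)/(127/11))) = 1/(72 + 12*((11/127)*(309/11))) = 1/(72 + 12*(309/127)) = 1/(72 + 3708/127) = 1/(12852/127) = 127/12852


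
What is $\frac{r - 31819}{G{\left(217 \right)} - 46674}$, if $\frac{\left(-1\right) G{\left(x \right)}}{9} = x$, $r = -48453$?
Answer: $\frac{80272}{48627} \approx 1.6508$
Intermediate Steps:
$G{\left(x \right)} = - 9 x$
$\frac{r - 31819}{G{\left(217 \right)} - 46674} = \frac{-48453 - 31819}{\left(-9\right) 217 - 46674} = - \frac{80272}{-1953 - 46674} = - \frac{80272}{-48627} = \left(-80272\right) \left(- \frac{1}{48627}\right) = \frac{80272}{48627}$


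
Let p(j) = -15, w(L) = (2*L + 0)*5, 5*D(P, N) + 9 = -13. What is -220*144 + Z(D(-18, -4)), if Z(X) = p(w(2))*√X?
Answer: -31680 - 3*I*√110 ≈ -31680.0 - 31.464*I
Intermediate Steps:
D(P, N) = -22/5 (D(P, N) = -9/5 + (⅕)*(-13) = -9/5 - 13/5 = -22/5)
w(L) = 10*L (w(L) = (2*L)*5 = 10*L)
Z(X) = -15*√X
-220*144 + Z(D(-18, -4)) = -220*144 - 3*I*√110 = -31680 - 3*I*√110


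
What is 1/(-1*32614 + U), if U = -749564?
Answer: -1/782178 ≈ -1.2785e-6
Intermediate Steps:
1/(-1*32614 + U) = 1/(-1*32614 - 749564) = 1/(-32614 - 749564) = 1/(-782178) = -1/782178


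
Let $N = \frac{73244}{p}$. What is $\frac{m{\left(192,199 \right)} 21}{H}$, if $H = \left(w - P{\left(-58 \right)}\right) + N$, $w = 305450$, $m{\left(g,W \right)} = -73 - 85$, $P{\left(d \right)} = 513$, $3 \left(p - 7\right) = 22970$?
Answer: $- \frac{76284138}{7011026299} \approx -0.010881$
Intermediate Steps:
$p = \frac{22991}{3}$ ($p = 7 + \frac{1}{3} \cdot 22970 = 7 + \frac{22970}{3} = \frac{22991}{3} \approx 7663.7$)
$m{\left(g,W \right)} = -158$ ($m{\left(g,W \right)} = -73 - 85 = -158$)
$N = \frac{219732}{22991}$ ($N = \frac{73244}{\frac{22991}{3}} = 73244 \cdot \frac{3}{22991} = \frac{219732}{22991} \approx 9.5573$)
$H = \frac{7011026299}{22991}$ ($H = \left(305450 - 513\right) + \frac{219732}{22991} = 304937 + \frac{219732}{22991} = \frac{7011026299}{22991} \approx 3.0495 \cdot 10^{5}$)
$\frac{m{\left(192,199 \right)} 21}{H} = \frac{\left(-158\right) 21}{\frac{7011026299}{22991}} = \left(-3318\right) \frac{22991}{7011026299} = - \frac{76284138}{7011026299}$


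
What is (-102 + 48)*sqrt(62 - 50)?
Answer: -108*sqrt(3) ≈ -187.06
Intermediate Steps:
(-102 + 48)*sqrt(62 - 50) = -108*sqrt(3)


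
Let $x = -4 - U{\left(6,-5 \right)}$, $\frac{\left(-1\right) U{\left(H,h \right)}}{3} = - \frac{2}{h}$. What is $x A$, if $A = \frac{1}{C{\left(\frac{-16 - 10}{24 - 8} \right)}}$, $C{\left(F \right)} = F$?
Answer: $\frac{112}{65} \approx 1.7231$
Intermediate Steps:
$U{\left(H,h \right)} = \frac{6}{h}$ ($U{\left(H,h \right)} = - 3 \left(- \frac{2}{h}\right) = \frac{6}{h}$)
$A = - \frac{8}{13}$ ($A = \frac{1}{\left(-16 - 10\right) \frac{1}{24 - 8}} = \frac{1}{\left(-26\right) \frac{1}{16}} = \frac{1}{- \frac{13}{8}} = - \frac{8}{13} \approx -0.61539$)
$x = - \frac{14}{5}$ ($x = -4 - \frac{6}{-5} = -4 - 6 \left(- \frac{1}{5}\right) = -4 - - \frac{6}{5} = -4 + \frac{6}{5} = - \frac{14}{5} \approx -2.8$)
$x A = \left(- \frac{14}{5}\right) \left(- \frac{8}{13}\right) = \frac{112}{65}$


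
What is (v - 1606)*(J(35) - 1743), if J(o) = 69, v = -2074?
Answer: 6160320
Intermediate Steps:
(v - 1606)*(J(35) - 1743) = (-2074 - 1606)*(69 - 1743) = -3680*(-1674) = 6160320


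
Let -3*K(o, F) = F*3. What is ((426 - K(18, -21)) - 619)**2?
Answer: 45796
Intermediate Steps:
K(o, F) = -F (K(o, F) = -F*3/3 = -F)
((426 - K(18, -21)) - 619)**2 = ((426 - (-1)*(-21)) - 619)**2 = ((426 - 1*21) - 619)**2 = ((426 - 21) - 619)**2 = (405 - 619)**2 = (-214)**2 = 45796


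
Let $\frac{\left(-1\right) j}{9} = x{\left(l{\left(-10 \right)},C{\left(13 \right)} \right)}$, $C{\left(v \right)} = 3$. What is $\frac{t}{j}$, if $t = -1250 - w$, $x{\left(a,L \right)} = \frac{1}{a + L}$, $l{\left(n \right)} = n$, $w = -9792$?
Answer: $\frac{59794}{9} \approx 6643.8$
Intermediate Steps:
$x{\left(a,L \right)} = \frac{1}{L + a}$
$j = \frac{9}{7}$ ($j = - \frac{9}{3 - 10} = - \frac{9}{-7} = \left(-9\right) \left(- \frac{1}{7}\right) = \frac{9}{7} \approx 1.2857$)
$t = 8542$ ($t = -1250 - -9792 = -1250 + 9792 = 8542$)
$\frac{t}{j} = \frac{8542}{\frac{9}{7}} = 8542 \cdot \frac{7}{9} = \frac{59794}{9}$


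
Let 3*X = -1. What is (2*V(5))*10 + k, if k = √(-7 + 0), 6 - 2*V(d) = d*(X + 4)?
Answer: -370/3 + I*√7 ≈ -123.33 + 2.6458*I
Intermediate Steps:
X = -⅓ (X = (⅓)*(-1) = -⅓ ≈ -0.33333)
V(d) = 3 - 11*d/6 (V(d) = 3 - d*(-⅓ + 4)/2 = 3 - d*11/(2*3) = 3 - 11*d/6)
k = I*√7 (k = √(-7) = I*√7 ≈ 2.6458*I)
(2*V(5))*10 + k = (2*(3 - 11/6*5))*10 + I*√7 = (2*(3 - 55/6))*10 + I*√7 = (2*(-37/6))*10 + I*√7 = -37/3*10 + I*√7 = -370/3 + I*√7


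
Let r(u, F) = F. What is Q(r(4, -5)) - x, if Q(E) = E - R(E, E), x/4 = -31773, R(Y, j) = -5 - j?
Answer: 127087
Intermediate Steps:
x = -127092 (x = 4*(-31773) = -127092)
Q(E) = 5 + 2*E (Q(E) = E - (-5 - E) = E + (5 + E) = 5 + 2*E)
Q(r(4, -5)) - x = (5 + 2*(-5)) - 1*(-127092) = (5 - 10) + 127092 = -5 + 127092 = 127087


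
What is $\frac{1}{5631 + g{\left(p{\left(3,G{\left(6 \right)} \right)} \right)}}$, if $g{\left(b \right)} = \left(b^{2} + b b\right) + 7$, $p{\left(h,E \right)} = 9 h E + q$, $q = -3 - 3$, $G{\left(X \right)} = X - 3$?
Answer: $\frac{1}{16888} \approx 5.9214 \cdot 10^{-5}$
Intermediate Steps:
$G{\left(X \right)} = -3 + X$ ($G{\left(X \right)} = X - 3 = -3 + X$)
$q = -6$ ($q = -3 - 3 = -6$)
$p{\left(h,E \right)} = -6 + 9 E h$ ($p{\left(h,E \right)} = 9 h E - 6 = 9 E h - 6 = -6 + 9 E h$)
$g{\left(b \right)} = 7 + 2 b^{2}$ ($g{\left(b \right)} = \left(b^{2} + b^{2}\right) + 7 = 2 b^{2} + 7 = 7 + 2 b^{2}$)
$\frac{1}{5631 + g{\left(p{\left(3,G{\left(6 \right)} \right)} \right)}} = \frac{1}{5631 + \left(7 + 2 \left(-6 + 9 \left(-3 + 6\right) 3\right)^{2}\right)} = \frac{1}{5631 + \left(7 + 2 \left(-6 + 9 \cdot 3 \cdot 3\right)^{2}\right)} = \frac{1}{5631 + \left(7 + 2 \left(-6 + 81\right)^{2}\right)} = \frac{1}{5631 + \left(7 + 2 \cdot 75^{2}\right)} = \frac{1}{5631 + \left(7 + 2 \cdot 5625\right)} = \frac{1}{5631 + \left(7 + 11250\right)} = \frac{1}{5631 + 11257} = \frac{1}{16888}$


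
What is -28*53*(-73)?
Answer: 108332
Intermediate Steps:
-28*53*(-73) = -1484*(-73) = 108332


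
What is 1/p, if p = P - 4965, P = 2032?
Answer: -1/2933 ≈ -0.00034095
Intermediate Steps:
p = -2933 (p = 2032 - 4965 = -2933)
1/p = 1/(-2933) = -1/2933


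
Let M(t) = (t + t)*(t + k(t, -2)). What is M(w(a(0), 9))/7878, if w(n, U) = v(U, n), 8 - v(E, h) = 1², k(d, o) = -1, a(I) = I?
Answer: 14/1313 ≈ 0.010663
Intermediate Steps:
v(E, h) = 7 (v(E, h) = 8 - 1*1² = 8 - 1*1 = 8 - 1 = 7)
w(n, U) = 7
M(t) = 2*t*(-1 + t) (M(t) = (t + t)*(t - 1) = (2*t)*(-1 + t) = 2*t*(-1 + t))
M(w(a(0), 9))/7878 = (2*7*(-1 + 7))/7878 = (2*7*6)*(1/7878) = 84*(1/7878) = 14/1313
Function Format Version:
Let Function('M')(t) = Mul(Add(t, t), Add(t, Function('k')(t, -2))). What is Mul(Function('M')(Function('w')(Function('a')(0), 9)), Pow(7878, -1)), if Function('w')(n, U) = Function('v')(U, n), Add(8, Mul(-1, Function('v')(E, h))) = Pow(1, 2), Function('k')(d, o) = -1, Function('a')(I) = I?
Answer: Rational(14, 1313) ≈ 0.010663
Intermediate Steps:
Function('v')(E, h) = 7 (Function('v')(E, h) = Add(8, Mul(-1, Pow(1, 2))) = Add(8, Mul(-1, 1)) = Add(8, -1) = 7)
Function('w')(n, U) = 7
Function('M')(t) = Mul(2, t, Add(-1, t)) (Function('M')(t) = Mul(Add(t, t), Add(t, -1)) = Mul(Mul(2, t), Add(-1, t)) = Mul(2, t, Add(-1, t)))
Mul(Function('M')(Function('w')(Function('a')(0), 9)), Pow(7878, -1)) = Mul(Mul(2, 7, Add(-1, 7)), Pow(7878, -1)) = Mul(Mul(2, 7, 6), Rational(1, 7878)) = Mul(84, Rational(1, 7878)) = Rational(14, 1313)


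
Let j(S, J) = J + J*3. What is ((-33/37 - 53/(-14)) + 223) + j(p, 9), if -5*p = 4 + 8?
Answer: 135661/518 ≈ 261.89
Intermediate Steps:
p = -12/5 (p = -(4 + 8)/5 = -1/5*12 = -12/5 ≈ -2.4000)
j(S, J) = 4*J (j(S, J) = J + 3*J = 4*J)
((-33/37 - 53/(-14)) + 223) + j(p, 9) = ((-33/37 - 53/(-14)) + 223) + 4*9 = ((-33*1/37 - 53*(-1/14)) + 223) + 36 = ((-33/37 + 53/14) + 223) + 36 = (1499/518 + 223) + 36 = 117013/518 + 36 = 135661/518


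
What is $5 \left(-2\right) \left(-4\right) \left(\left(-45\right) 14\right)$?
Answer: $-25200$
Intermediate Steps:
$5 \left(-2\right) \left(-4\right) \left(\left(-45\right) 14\right) = \left(-10\right) \left(-4\right) \left(-630\right) = 40 \left(-630\right) = -25200$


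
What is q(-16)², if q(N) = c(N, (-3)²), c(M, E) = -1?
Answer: 1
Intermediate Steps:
q(N) = -1
q(-16)² = (-1)² = 1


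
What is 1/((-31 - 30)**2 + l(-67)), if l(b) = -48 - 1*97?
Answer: 1/3576 ≈ 0.00027964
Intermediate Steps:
l(b) = -145 (l(b) = -48 - 97 = -145)
1/((-31 - 30)**2 + l(-67)) = 1/((-31 - 30)**2 - 145) = 1/((-61)**2 - 145) = 1/(3721 - 145) = 1/3576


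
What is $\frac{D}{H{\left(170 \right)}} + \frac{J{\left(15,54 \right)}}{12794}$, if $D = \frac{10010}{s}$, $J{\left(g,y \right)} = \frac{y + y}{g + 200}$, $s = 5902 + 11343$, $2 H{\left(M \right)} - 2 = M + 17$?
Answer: $\frac{791731702}{128077183665} \approx 0.0061817$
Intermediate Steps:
$H{\left(M \right)} = \frac{19}{2} + \frac{M}{2}$ ($H{\left(M \right)} = 1 + \frac{M + 17}{2} = 1 + \frac{17 + M}{2} = 1 + \left(\frac{17}{2} + \frac{M}{2}\right) = \frac{19}{2} + \frac{M}{2}$)
$s = 17245$
$J{\left(g,y \right)} = \frac{2 y}{200 + g}$
$D = \frac{2002}{3449}$ ($D = \frac{10010}{17245} = 10010 \cdot \frac{1}{17245} = \frac{2002}{3449} \approx 0.58046$)
$\frac{D}{H{\left(170 \right)}} + \frac{J{\left(15,54 \right)}}{12794} = \frac{2002}{3449 \left(\frac{19}{2} + \frac{1}{2} \cdot 170\right)} + \frac{2 \cdot 54 \frac{1}{200 + 15}}{12794} = \frac{2002}{3449 \left(\frac{19}{2} + 85\right)} + 2 \cdot 54 \cdot \frac{1}{215} \cdot \frac{1}{12794} = \frac{2002}{3449 \cdot \frac{189}{2}} + 2 \cdot 54 \cdot \frac{1}{215} \cdot \frac{1}{12794} = \frac{2002}{3449} \cdot \frac{2}{189} + \frac{108}{215} \cdot \frac{1}{12794} = \frac{572}{93123} + \frac{54}{1375355} = \frac{791731702}{128077183665}$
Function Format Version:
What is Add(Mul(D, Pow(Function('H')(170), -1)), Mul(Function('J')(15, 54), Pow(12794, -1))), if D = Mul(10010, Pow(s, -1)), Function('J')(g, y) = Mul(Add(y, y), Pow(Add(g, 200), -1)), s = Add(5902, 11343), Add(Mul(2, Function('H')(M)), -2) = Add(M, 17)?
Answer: Rational(791731702, 128077183665) ≈ 0.0061817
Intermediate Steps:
Function('H')(M) = Add(Rational(19, 2), Mul(Rational(1, 2), M)) (Function('H')(M) = Add(1, Mul(Rational(1, 2), Add(M, 17))) = Add(1, Mul(Rational(1, 2), Add(17, M))) = Add(1, Add(Rational(17, 2), Mul(Rational(1, 2), M))) = Add(Rational(19, 2), Mul(Rational(1, 2), M)))
s = 17245
Function('J')(g, y) = Mul(2, y, Pow(Add(200, g), -1)) (Function('J')(g, y) = Mul(Mul(2, y), Pow(Add(200, g), -1)) = Mul(2, y, Pow(Add(200, g), -1)))
D = Rational(2002, 3449) (D = Mul(10010, Pow(17245, -1)) = Mul(10010, Rational(1, 17245)) = Rational(2002, 3449) ≈ 0.58046)
Add(Mul(D, Pow(Function('H')(170), -1)), Mul(Function('J')(15, 54), Pow(12794, -1))) = Add(Mul(Rational(2002, 3449), Pow(Add(Rational(19, 2), Mul(Rational(1, 2), 170)), -1)), Mul(Mul(2, 54, Pow(Add(200, 15), -1)), Pow(12794, -1))) = Add(Mul(Rational(2002, 3449), Pow(Add(Rational(19, 2), 85), -1)), Mul(Mul(2, 54, Pow(215, -1)), Rational(1, 12794))) = Add(Mul(Rational(2002, 3449), Pow(Rational(189, 2), -1)), Mul(Mul(2, 54, Rational(1, 215)), Rational(1, 12794))) = Add(Mul(Rational(2002, 3449), Rational(2, 189)), Mul(Rational(108, 215), Rational(1, 12794))) = Add(Rational(572, 93123), Rational(54, 1375355)) = Rational(791731702, 128077183665)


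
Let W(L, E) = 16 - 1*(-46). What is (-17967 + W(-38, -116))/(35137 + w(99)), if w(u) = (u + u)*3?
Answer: -17905/35731 ≈ -0.50111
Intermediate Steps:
W(L, E) = 62 (W(L, E) = 16 + 46 = 62)
w(u) = 6*u (w(u) = (2*u)*3 = 6*u)
(-17967 + W(-38, -116))/(35137 + w(99)) = (-17967 + 62)/(35137 + 6*99) = -17905/(35137 + 594) = -17905/35731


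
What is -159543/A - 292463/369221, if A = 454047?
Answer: -63899524588/55881229129 ≈ -1.1435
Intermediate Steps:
-159543/A - 292463/369221 = -159543/454047 - 292463/369221 = -159543*1/454047 - 292463*1/369221 = -53181/151349 - 292463/369221 = -63899524588/55881229129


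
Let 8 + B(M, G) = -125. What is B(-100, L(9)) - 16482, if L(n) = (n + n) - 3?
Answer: -16615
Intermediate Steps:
L(n) = -3 + 2*n (L(n) = 2*n - 3 = -3 + 2*n)
B(M, G) = -133 (B(M, G) = -8 - 125 = -133)
B(-100, L(9)) - 16482 = -133 - 16482 = -16615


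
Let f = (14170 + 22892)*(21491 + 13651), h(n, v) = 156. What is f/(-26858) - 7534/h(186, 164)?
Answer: -3911189723/80574 ≈ -48542.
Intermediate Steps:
f = 1302432804 (f = 37062*35142 = 1302432804)
f/(-26858) - 7534/h(186, 164) = 1302432804/(-26858) - 7534/156 = 1302432804*(-1/26858) - 7534*1/156 = -651216402/13429 - 3767/78 = -3911189723/80574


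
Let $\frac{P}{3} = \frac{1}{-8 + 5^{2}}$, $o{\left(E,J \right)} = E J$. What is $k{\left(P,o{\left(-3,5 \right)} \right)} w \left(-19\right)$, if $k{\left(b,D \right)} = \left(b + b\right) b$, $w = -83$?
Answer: $\frac{28386}{289} \approx 98.221$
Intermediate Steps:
$P = \frac{3}{17}$ ($P = \frac{3}{-8 + 5^{2}} = \frac{3}{-8 + 25} = \frac{3}{17} \approx 0.17647$)
$k{\left(b,D \right)} = 2 b^{2}$ ($k{\left(b,D \right)} = 2 b b = 2 b^{2}$)
$k{\left(P,o{\left(-3,5 \right)} \right)} w \left(-19\right) = 2 \left(\frac{3}{17}\right)^{2} \left(-83\right) \left(-19\right) = 2 \cdot \frac{9}{289} \left(-83\right) \left(-19\right) = \frac{18}{289} \left(-83\right) \left(-19\right) = \left(- \frac{1494}{289}\right) \left(-19\right) = \frac{28386}{289}$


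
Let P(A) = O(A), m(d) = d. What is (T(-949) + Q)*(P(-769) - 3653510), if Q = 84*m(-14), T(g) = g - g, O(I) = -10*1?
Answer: 4296539520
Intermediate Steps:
O(I) = -10
P(A) = -10
T(g) = 0
Q = -1176 (Q = 84*(-14) = -1176)
(T(-949) + Q)*(P(-769) - 3653510) = (0 - 1176)*(-10 - 3653510) = -1176*(-3653520) = 4296539520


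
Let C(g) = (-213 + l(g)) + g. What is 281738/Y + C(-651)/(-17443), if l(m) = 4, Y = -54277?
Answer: -4867677714/946753711 ≈ -5.1414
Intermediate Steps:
C(g) = -209 + g (C(g) = (-213 + 4) + g = -209 + g)
281738/Y + C(-651)/(-17443) = 281738/(-54277) + (-209 - 651)/(-17443) = 281738*(-1/54277) - 860*(-1/17443) = -281738/54277 + 860/17443 = -4867677714/946753711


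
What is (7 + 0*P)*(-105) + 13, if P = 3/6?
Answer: -722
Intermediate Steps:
P = 1/2 (P = 3*(1/6) = 1/2 ≈ 0.50000)
(7 + 0*P)*(-105) + 13 = (7 + 0*(1/2))*(-105) + 13 = (7 + 0)*(-105) + 13 = 7*(-105) + 13 = -735 + 13 = -722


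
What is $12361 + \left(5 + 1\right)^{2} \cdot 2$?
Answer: $12433$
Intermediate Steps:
$12361 + \left(5 + 1\right)^{2} \cdot 2 = 12361 + 6^{2} \cdot 2 = 12361 + 36 \cdot 2 = 12361 + 72 = 12433$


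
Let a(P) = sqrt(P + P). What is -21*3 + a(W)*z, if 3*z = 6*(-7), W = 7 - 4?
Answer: -63 - 14*sqrt(6) ≈ -97.293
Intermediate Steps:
W = 3
z = -14 (z = (6*(-7))/3 = (1/3)*(-42) = -14)
a(P) = sqrt(2)*sqrt(P) (a(P) = sqrt(2*P) = sqrt(2)*sqrt(P))
-21*3 + a(W)*z = -21*3 + (sqrt(2)*sqrt(3))*(-14) = -63 + sqrt(6)*(-14) = -63 - 14*sqrt(6)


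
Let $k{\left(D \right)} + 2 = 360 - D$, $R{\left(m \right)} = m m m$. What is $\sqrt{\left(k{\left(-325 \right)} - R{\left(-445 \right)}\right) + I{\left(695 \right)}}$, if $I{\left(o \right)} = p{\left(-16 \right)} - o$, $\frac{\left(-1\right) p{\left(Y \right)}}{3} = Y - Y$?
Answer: $\sqrt{88121113} \approx 9387.3$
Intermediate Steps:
$p{\left(Y \right)} = 0$ ($p{\left(Y \right)} = - 3 \left(Y - Y\right) = \left(-3\right) 0 = 0$)
$R{\left(m \right)} = m^{3}$ ($R{\left(m \right)} = m^{2} m = m^{3}$)
$k{\left(D \right)} = 358 - D$ ($k{\left(D \right)} = -2 - \left(-360 + D\right) = 358 - D$)
$I{\left(o \right)} = - o$ ($I{\left(o \right)} = 0 - o = - o$)
$\sqrt{\left(k{\left(-325 \right)} - R{\left(-445 \right)}\right) + I{\left(695 \right)}} = \sqrt{\left(\left(358 - -325\right) - \left(-445\right)^{3}\right) - 695} = \sqrt{\left(\left(358 + 325\right) - -88121125\right) - 695} = \sqrt{\left(683 + 88121125\right) - 695} = \sqrt{88121808 - 695} = \sqrt{88121113}$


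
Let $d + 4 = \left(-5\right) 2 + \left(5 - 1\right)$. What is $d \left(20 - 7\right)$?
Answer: $-130$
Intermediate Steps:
$d = -10$ ($d = -4 + \left(\left(-5\right) 2 + \left(5 - 1\right)\right) = -4 + \left(-10 + \left(5 - 1\right)\right) = -4 + \left(-10 + 4\right) = -4 - 6 = -10$)
$d \left(20 - 7\right) = - 10 \left(20 - 7\right) = \left(-10\right) 13 = -130$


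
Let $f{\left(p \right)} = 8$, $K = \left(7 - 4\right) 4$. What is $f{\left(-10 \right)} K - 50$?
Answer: $46$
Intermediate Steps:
$K = 12$ ($K = 3 \cdot 4 = 12$)
$f{\left(-10 \right)} K - 50 = 8 \cdot 12 - 50 = 96 - 50 = 46$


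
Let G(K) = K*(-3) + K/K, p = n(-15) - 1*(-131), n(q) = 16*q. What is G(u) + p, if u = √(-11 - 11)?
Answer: -108 - 3*I*√22 ≈ -108.0 - 14.071*I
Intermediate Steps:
p = -109 (p = 16*(-15) - 1*(-131) = -240 + 131 = -109)
u = I*√22 (u = √(-22) = I*√22 ≈ 4.6904*I)
G(K) = 1 - 3*K (G(K) = -3*K + 1 = 1 - 3*K)
G(u) + p = (1 - 3*I*√22) - 109 = -108 - 3*I*√22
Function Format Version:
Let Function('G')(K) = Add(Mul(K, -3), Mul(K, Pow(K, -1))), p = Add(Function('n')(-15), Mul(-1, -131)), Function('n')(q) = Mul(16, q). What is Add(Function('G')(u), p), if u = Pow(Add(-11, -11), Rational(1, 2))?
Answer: Add(-108, Mul(-3, I, Pow(22, Rational(1, 2)))) ≈ Add(-108.00, Mul(-14.071, I))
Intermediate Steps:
p = -109 (p = Add(Mul(16, -15), Mul(-1, -131)) = Add(-240, 131) = -109)
u = Mul(I, Pow(22, Rational(1, 2))) (u = Pow(-22, Rational(1, 2)) = Mul(I, Pow(22, Rational(1, 2))) ≈ Mul(4.6904, I))
Function('G')(K) = Add(1, Mul(-3, K)) (Function('G')(K) = Add(Mul(-3, K), 1) = Add(1, Mul(-3, K)))
Add(Function('G')(u), p) = Add(Add(1, Mul(-3, Mul(I, Pow(22, Rational(1, 2))))), -109) = Add(Add(1, Mul(-3, I, Pow(22, Rational(1, 2)))), -109) = Add(-108, Mul(-3, I, Pow(22, Rational(1, 2))))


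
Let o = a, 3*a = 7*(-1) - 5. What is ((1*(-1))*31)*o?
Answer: 124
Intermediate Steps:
a = -4 (a = (7*(-1) - 5)/3 = (-7 - 5)/3 = (1/3)*(-12) = -4)
o = -4
((1*(-1))*31)*o = ((1*(-1))*31)*(-4) = -1*31*(-4) = -31*(-4) = 124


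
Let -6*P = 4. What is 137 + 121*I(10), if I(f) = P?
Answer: 169/3 ≈ 56.333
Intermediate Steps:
P = -2/3 (P = -1/6*4 = -2/3 ≈ -0.66667)
I(f) = -2/3
137 + 121*I(10) = 137 + 121*(-2/3) = 137 - 242/3 = 169/3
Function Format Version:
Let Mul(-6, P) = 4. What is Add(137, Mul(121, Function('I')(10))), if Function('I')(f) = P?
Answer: Rational(169, 3) ≈ 56.333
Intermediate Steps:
P = Rational(-2, 3) (P = Mul(Rational(-1, 6), 4) = Rational(-2, 3) ≈ -0.66667)
Function('I')(f) = Rational(-2, 3)
Add(137, Mul(121, Function('I')(10))) = Add(137, Mul(121, Rational(-2, 3))) = Add(137, Rational(-242, 3)) = Rational(169, 3)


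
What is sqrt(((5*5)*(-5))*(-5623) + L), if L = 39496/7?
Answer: 3*sqrt(3857483)/7 ≈ 841.73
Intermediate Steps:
L = 39496/7 (L = (1/7)*39496 = 39496/7 ≈ 5642.3)
sqrt(((5*5)*(-5))*(-5623) + L) = sqrt(((5*5)*(-5))*(-5623) + 39496/7) = sqrt((25*(-5))*(-5623) + 39496/7) = sqrt(-125*(-5623) + 39496/7) = sqrt(702875 + 39496/7) = sqrt(4959621/7) = 3*sqrt(3857483)/7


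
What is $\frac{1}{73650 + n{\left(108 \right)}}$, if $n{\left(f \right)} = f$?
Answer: $\frac{1}{73758} \approx 1.3558 \cdot 10^{-5}$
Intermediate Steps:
$\frac{1}{73650 + n{\left(108 \right)}} = \frac{1}{73650 + 108} = \frac{1}{73758}$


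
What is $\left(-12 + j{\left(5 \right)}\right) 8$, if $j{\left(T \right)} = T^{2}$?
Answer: $104$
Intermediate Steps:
$\left(-12 + j{\left(5 \right)}\right) 8 = \left(-12 + 5^{2}\right) 8 = \left(-12 + 25\right) 8 = 13 \cdot 8 = 104$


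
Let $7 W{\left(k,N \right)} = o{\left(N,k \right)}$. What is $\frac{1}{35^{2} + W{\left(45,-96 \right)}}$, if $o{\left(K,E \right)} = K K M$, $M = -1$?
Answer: $- \frac{7}{641} \approx -0.01092$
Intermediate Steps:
$o{\left(K,E \right)} = - K^{2}$ ($o{\left(K,E \right)} = K K \left(-1\right) = K^{2} \left(-1\right) = - K^{2}$)
$W{\left(k,N \right)} = - \frac{N^{2}}{7}$ ($W{\left(k,N \right)} = \frac{\left(-1\right) N^{2}}{7} = - \frac{N^{2}}{7}$)
$\frac{1}{35^{2} + W{\left(45,-96 \right)}} = \frac{1}{35^{2} - \frac{\left(-96\right)^{2}}{7}} = \frac{1}{1225 - \frac{9216}{7}} = \frac{1}{- \frac{641}{7}} = - \frac{7}{641}$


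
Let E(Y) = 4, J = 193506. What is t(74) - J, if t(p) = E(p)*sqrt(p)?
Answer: -193506 + 4*sqrt(74) ≈ -1.9347e+5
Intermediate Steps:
t(p) = 4*sqrt(p)
t(74) - J = 4*sqrt(74) - 1*193506 = 4*sqrt(74) - 193506 = -193506 + 4*sqrt(74)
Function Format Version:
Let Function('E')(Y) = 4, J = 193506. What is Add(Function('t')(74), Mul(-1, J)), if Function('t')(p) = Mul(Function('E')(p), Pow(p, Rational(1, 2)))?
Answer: Add(-193506, Mul(4, Pow(74, Rational(1, 2)))) ≈ -1.9347e+5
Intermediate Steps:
Function('t')(p) = Mul(4, Pow(p, Rational(1, 2)))
Add(Function('t')(74), Mul(-1, J)) = Add(Mul(4, Pow(74, Rational(1, 2))), Mul(-1, 193506)) = Add(Mul(4, Pow(74, Rational(1, 2))), -193506) = Add(-193506, Mul(4, Pow(74, Rational(1, 2))))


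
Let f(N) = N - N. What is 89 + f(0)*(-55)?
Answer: 89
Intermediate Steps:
f(N) = 0
89 + f(0)*(-55) = 89 + 0*(-55) = 89 + 0 = 89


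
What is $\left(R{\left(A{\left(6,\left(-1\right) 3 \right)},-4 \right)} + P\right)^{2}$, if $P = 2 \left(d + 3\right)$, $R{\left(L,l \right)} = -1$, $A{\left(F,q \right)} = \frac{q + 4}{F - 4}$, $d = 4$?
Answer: $169$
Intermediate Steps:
$A{\left(F,q \right)} = \frac{4 + q}{-4 + F}$
$P = 14$ ($P = 2 \left(4 + 3\right) = 2 \cdot 7 = 14$)
$\left(R{\left(A{\left(6,\left(-1\right) 3 \right)},-4 \right)} + P\right)^{2} = \left(-1 + 14\right)^{2} = 13^{2} = 169$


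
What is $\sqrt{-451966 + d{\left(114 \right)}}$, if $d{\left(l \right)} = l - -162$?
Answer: $i \sqrt{451690} \approx 672.08 i$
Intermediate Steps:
$d{\left(l \right)} = 162 + l$ ($d{\left(l \right)} = l + 162 = 162 + l$)
$\sqrt{-451966 + d{\left(114 \right)}} = \sqrt{-451966 + \left(162 + 114\right)} = \sqrt{-451966 + 276} = \sqrt{-451690} = i \sqrt{451690}$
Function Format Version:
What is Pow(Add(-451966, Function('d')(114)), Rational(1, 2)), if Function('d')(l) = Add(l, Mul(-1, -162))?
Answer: Mul(I, Pow(451690, Rational(1, 2))) ≈ Mul(672.08, I)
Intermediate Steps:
Function('d')(l) = Add(162, l) (Function('d')(l) = Add(l, 162) = Add(162, l))
Pow(Add(-451966, Function('d')(114)), Rational(1, 2)) = Pow(Add(-451966, Add(162, 114)), Rational(1, 2)) = Pow(Add(-451966, 276), Rational(1, 2)) = Pow(-451690, Rational(1, 2)) = Mul(I, Pow(451690, Rational(1, 2)))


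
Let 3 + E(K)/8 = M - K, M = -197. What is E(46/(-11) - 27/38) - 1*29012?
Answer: -6389728/209 ≈ -30573.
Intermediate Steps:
E(K) = -1600 - 8*K (E(K) = -24 + 8*(-197 - K) = -24 + (-1576 - 8*K) = -1600 - 8*K)
E(46/(-11) - 27/38) - 1*29012 = (-1600 - 8*(46/(-11) - 27/38)) - 1*29012 = (-1600 - 8*(46*(-1/11) - 27*1/38)) - 29012 = (-1600 - 8*(-46/11 - 27/38)) - 29012 = (-1600 - 8*(-2045/418)) - 29012 = (-1600 + 8180/209) - 29012 = -326220/209 - 29012 = -6389728/209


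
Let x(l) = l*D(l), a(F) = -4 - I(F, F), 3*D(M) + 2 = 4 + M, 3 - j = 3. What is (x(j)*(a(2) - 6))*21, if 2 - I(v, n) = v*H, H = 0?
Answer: 0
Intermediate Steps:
j = 0 (j = 3 - 1*3 = 3 - 3 = 0)
I(v, n) = 2 (I(v, n) = 2 - v*0 = 2 - 1*0 = 2 + 0 = 2)
D(M) = 2/3 + M/3 (D(M) = -2/3 + (4 + M)/3 = -2/3 + (4/3 + M/3) = 2/3 + M/3)
a(F) = -6 (a(F) = -4 - 1*2 = -4 - 2 = -6)
x(l) = l*(2/3 + l/3)
(x(j)*(a(2) - 6))*21 = (((1/3)*0*(2 + 0))*(-6 - 6))*21 = (((1/3)*0*2)*(-12))*21 = (0*(-12))*21 = 0*21 = 0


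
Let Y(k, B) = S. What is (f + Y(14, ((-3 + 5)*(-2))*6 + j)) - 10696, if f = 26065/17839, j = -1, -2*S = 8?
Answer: -190851235/17839 ≈ -10699.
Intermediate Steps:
S = -4 (S = -½*8 = -4)
Y(k, B) = -4
f = 26065/17839 (f = 26065*(1/17839) = 26065/17839 ≈ 1.4611)
(f + Y(14, ((-3 + 5)*(-2))*6 + j)) - 10696 = (26065/17839 - 4) - 10696 = -45291/17839 - 10696 = -190851235/17839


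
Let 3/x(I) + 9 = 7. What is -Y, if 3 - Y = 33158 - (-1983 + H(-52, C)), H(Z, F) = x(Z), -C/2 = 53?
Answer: 70279/2 ≈ 35140.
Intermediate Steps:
C = -106 (C = -2*53 = -106)
x(I) = -3/2 (x(I) = 3/(-9 + 7) = 3/(-2) = 3*(-½) = -3/2)
H(Z, F) = -3/2
Y = -70279/2 (Y = 3 - (33158 - (-1983 - 3/2)) = 3 - (33158 - 1*(-3969/2)) = 3 - (33158 + 3969/2) = 3 - 1*70285/2 = 3 - 70285/2 = -70279/2 ≈ -35140.)
-Y = -1*(-70279/2) = 70279/2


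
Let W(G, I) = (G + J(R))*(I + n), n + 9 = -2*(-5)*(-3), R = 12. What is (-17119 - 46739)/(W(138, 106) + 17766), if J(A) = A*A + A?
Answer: -10643/6244 ≈ -1.7045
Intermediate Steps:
J(A) = A + A² (J(A) = A² + A = A + A²)
n = -39 (n = -9 - 2*(-5)*(-3) = -9 + 10*(-3) = -9 - 30 = -39)
W(G, I) = (-39 + I)*(156 + G) (W(G, I) = (G + 12*(1 + 12))*(I - 39) = (G + 12*13)*(-39 + I) = (G + 156)*(-39 + I) = (156 + G)*(-39 + I) = (-39 + I)*(156 + G))
(-17119 - 46739)/(W(138, 106) + 17766) = (-17119 - 46739)/((-6084 - 39*138 + 156*106 + 138*106) + 17766) = -63858/((-6084 - 5382 + 16536 + 14628) + 17766) = -63858/(19698 + 17766) = -63858/37464 = -63858*1/37464 = -10643/6244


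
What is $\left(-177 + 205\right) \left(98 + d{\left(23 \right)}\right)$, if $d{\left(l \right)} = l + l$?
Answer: $4032$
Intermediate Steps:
$d{\left(l \right)} = 2 l$
$\left(-177 + 205\right) \left(98 + d{\left(23 \right)}\right) = \left(-177 + 205\right) \left(98 + 2 \cdot 23\right) = 28 \left(98 + 46\right) = 28 \cdot 144 = 4032$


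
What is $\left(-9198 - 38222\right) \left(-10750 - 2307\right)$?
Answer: $619162940$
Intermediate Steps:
$\left(-9198 - 38222\right) \left(-10750 - 2307\right) = \left(-47420\right) \left(-13057\right) = 619162940$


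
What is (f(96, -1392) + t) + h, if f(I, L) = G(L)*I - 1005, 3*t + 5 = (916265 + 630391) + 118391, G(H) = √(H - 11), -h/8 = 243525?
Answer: -1394191 + 96*I*√1403 ≈ -1.3942e+6 + 3595.8*I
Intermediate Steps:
h = -1948200 (h = -8*243525 = -1948200)
G(H) = √(-11 + H)
t = 555014 (t = -5/3 + ((916265 + 630391) + 118391)/3 = -5/3 + (1546656 + 118391)/3 = -5/3 + (⅓)*1665047 = -5/3 + 1665047/3 = 555014)
f(I, L) = -1005 + I*√(-11 + L) (f(I, L) = √(-11 + L)*I - 1005 = I*√(-11 + L) - 1005 = -1005 + I*√(-11 + L))
(f(96, -1392) + t) + h = ((-1005 + 96*√(-11 - 1392)) + 555014) - 1948200 = ((-1005 + 96*√(-1403)) + 555014) - 1948200 = ((-1005 + 96*(I*√1403)) + 555014) - 1948200 = ((-1005 + 96*I*√1403) + 555014) - 1948200 = (554009 + 96*I*√1403) - 1948200 = -1394191 + 96*I*√1403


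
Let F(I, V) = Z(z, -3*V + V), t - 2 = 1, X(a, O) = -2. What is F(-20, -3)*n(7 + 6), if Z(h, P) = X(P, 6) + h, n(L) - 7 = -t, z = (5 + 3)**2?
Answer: 248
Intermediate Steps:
t = 3 (t = 2 + 1 = 3)
z = 64 (z = 8**2 = 64)
n(L) = 4 (n(L) = 7 - 1*3 = 7 - 3 = 4)
Z(h, P) = -2 + h
F(I, V) = 62 (F(I, V) = -2 + 64 = 62)
F(-20, -3)*n(7 + 6) = 62*4 = 248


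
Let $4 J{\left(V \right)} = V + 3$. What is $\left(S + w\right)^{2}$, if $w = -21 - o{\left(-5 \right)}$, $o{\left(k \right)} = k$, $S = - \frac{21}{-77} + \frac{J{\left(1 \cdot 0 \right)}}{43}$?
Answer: $\frac{883456729}{3579664} \approx 246.8$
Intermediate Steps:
$J{\left(V \right)} = \frac{3}{4} + \frac{V}{4}$ ($J{\left(V \right)} = \frac{V + 3}{4} = \frac{3 + V}{4} = \frac{3}{4} + \frac{V}{4}$)
$S = \frac{549}{1892}$ ($S = - \frac{21}{-77} + \frac{\frac{3}{4} + \frac{1 \cdot 0}{4}}{43} = \left(-21\right) \left(- \frac{1}{77}\right) + \left(\frac{3}{4} + \frac{1}{4} \cdot 0\right) \frac{1}{43} = \frac{3}{11} + \left(\frac{3}{4} + 0\right) \frac{1}{43} = \frac{3}{11} + \frac{3}{4} \cdot \frac{1}{43} = \frac{3}{11} + \frac{3}{172} = \frac{549}{1892} \approx 0.29017$)
$w = -16$ ($w = -21 - -5 = -21 + 5 = -16$)
$\left(S + w\right)^{2} = \left(\frac{549}{1892} - 16\right)^{2} = \left(- \frac{29723}{1892}\right)^{2} = \frac{883456729}{3579664}$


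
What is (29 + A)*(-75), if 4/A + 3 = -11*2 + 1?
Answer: -4325/2 ≈ -2162.5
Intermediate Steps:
A = -⅙ (A = 4/(-3 + (-11*2 + 1)) = 4/(-3 + (-22 + 1)) = 4/(-3 - 21) = 4/(-24) = 4*(-1/24) = -⅙ ≈ -0.16667)
(29 + A)*(-75) = (29 - ⅙)*(-75) = (173/6)*(-75) = -4325/2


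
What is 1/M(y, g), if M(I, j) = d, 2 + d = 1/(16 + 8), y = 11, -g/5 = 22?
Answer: -24/47 ≈ -0.51064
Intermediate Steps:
g = -110 (g = -5*22 = -110)
d = -47/24 (d = -2 + 1/(16 + 8) = -2 + 1/24 = -47/24 ≈ -1.9583)
M(I, j) = -47/24
1/M(y, g) = 1/(-47/24) = -24/47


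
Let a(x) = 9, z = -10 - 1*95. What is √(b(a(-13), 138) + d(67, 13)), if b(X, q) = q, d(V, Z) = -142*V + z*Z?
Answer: I*√10741 ≈ 103.64*I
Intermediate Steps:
z = -105 (z = -10 - 95 = -105)
d(V, Z) = -142*V - 105*Z
√(b(a(-13), 138) + d(67, 13)) = √(138 + (-142*67 - 105*13)) = √(138 + (-9514 - 1365)) = √(138 - 10879) = √(-10741) = I*√10741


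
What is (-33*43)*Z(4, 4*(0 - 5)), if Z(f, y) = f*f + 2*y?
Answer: 34056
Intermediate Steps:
Z(f, y) = f**2 + 2*y
(-33*43)*Z(4, 4*(0 - 5)) = (-33*43)*(4**2 + 2*(4*(0 - 5))) = -1419*(16 + 2*(4*(-5))) = -1419*(16 + 2*(-20)) = -1419*(16 - 40) = -1419*(-24) = 34056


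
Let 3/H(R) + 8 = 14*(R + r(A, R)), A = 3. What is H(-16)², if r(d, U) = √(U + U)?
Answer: 9*I/(64*(406*√2 + 743*I)) ≈ 0.0001185 + 9.1574e-5*I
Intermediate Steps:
r(d, U) = √2*√U (r(d, U) = √(2*U) = √2*√U)
H(R) = 3/(-8 + 14*R + 14*√2*√R) (H(R) = 3/(-8 + 14*(R + √2*√R)) = 3/(-8 + (14*R + 14*√2*√R)) = 3/(-8 + 14*R + 14*√2*√R))
H(-16)² = (3/(2*(-4 + 7*(-16) + 7*√2*√(-16))))² = (3/(2*(-4 - 112 + 7*√2*(4*I))))² = (3/(2*(-4 - 112 + 28*I*√2)))² = (3/(2*(-116 + 28*I*√2)))² = 9/(4*(-116 + 28*I*√2)²)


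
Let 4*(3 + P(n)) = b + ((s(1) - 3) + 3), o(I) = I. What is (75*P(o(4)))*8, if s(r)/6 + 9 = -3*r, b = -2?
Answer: -12900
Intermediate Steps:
s(r) = -54 - 18*r (s(r) = -54 + 6*(-3*r) = -54 - 18*r)
P(n) = -43/2 (P(n) = -3 + (-2 + (((-54 - 18*1) - 3) + 3))/4 = -3 + (-2 + (((-54 - 18) - 3) + 3))/4 = -3 + (-2 + ((-72 - 3) + 3))/4 = -3 + (-2 + (-75 + 3))/4 = -3 + (-2 - 72)/4 = -3 + (¼)*(-74) = -3 - 37/2 = -43/2)
(75*P(o(4)))*8 = (75*(-43/2))*8 = -3225/2*8 = -12900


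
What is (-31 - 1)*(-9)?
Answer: 288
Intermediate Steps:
(-31 - 1)*(-9) = -32*(-9) = 288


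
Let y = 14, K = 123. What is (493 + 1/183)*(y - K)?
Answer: -9833980/183 ≈ -53738.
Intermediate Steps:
(493 + 1/183)*(y - K) = (493 + 1/183)*(14 - 1*123) = (493 + 1/183)*(14 - 123) = (90220/183)*(-109) = -9833980/183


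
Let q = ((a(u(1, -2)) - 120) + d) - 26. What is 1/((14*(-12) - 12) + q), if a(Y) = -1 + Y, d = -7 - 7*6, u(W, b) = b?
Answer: -1/378 ≈ -0.0026455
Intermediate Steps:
d = -49 (d = -7 - 42 = -49)
q = -198 (q = (((-1 - 2) - 120) - 49) - 26 = ((-3 - 120) - 49) - 26 = (-123 - 49) - 26 = -172 - 26 = -198)
1/((14*(-12) - 12) + q) = 1/((14*(-12) - 12) - 198) = 1/((-168 - 12) - 198) = 1/(-180 - 198) = 1/(-378) = -1/378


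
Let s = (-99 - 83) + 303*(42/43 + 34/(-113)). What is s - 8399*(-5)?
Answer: 204164419/4859 ≈ 42018.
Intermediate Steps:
s = 110714/4859 (s = -182 + 303*(42*(1/43) + 34*(-1/113)) = -182 + 303*(42/43 - 34/113) = -182 + 303*(3284/4859) = -182 + 995052/4859 = 110714/4859 ≈ 22.785)
s - 8399*(-5) = 110714/4859 - 8399*(-5) = 110714/4859 + 41995 = 204164419/4859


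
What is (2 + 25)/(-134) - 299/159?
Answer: -44359/21306 ≈ -2.0820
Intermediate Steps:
(2 + 25)/(-134) - 299/159 = 27*(-1/134) - 299*1/159 = -27/134 - 299/159 = -44359/21306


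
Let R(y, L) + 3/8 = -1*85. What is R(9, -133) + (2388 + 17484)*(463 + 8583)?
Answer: 1438096213/8 ≈ 1.7976e+8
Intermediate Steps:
R(y, L) = -683/8 (R(y, L) = -3/8 - 1*85 = -3/8 - 85 = -683/8)
R(9, -133) + (2388 + 17484)*(463 + 8583) = -683/8 + (2388 + 17484)*(463 + 8583) = -683/8 + 19872*9046 = -683/8 + 179762112 = 1438096213/8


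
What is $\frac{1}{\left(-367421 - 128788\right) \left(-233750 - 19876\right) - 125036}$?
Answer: $\frac{1}{125851378798} \approx 7.9459 \cdot 10^{-12}$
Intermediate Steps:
$\frac{1}{\left(-367421 - 128788\right) \left(-233750 - 19876\right) - 125036} = \frac{1}{\left(-496209\right) \left(-253626\right) - 125036} = \frac{1}{125851503834 - 125036} = \frac{1}{125851378798}$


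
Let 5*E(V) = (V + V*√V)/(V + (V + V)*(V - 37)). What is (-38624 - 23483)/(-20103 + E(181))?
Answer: 521395284705782/168766951351875 + 17948923*√181/168766951351875 ≈ 3.0894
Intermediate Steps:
E(V) = (V + V^(3/2))/(5*(V + 2*V*(-37 + V))) (E(V) = ((V + V*√V)/(V + (V + V)*(V - 37)))/5 = ((V + V^(3/2))/(V + (2*V)*(-37 + V)))/5 = ((V + V^(3/2))/(V + 2*V*(-37 + V)))/5 = (V + V^(3/2))/(5*(V + 2*V*(-37 + V))))
(-38624 - 23483)/(-20103 + E(181)) = (-38624 - 23483)/(-20103 + (1 + √181)/(5*(-73 + 2*181))) = -62107/(-20103 + (1 + √181)/(5*(-73 + 362))) = -62107/(-20103 + (⅕)*(1 + √181)/289) = -62107/(-20103 + (⅕)*(1/289)*(1 + √181)) = -62107/(-20103 + (1/1445 + √181/1445)) = -62107/(-29048834/1445 + √181/1445)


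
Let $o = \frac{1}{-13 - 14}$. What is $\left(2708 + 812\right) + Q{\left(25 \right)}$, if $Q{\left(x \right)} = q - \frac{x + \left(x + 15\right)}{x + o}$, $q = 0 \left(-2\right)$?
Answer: $\frac{2370725}{674} \approx 3517.4$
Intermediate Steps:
$o = - \frac{1}{27}$ ($o = \frac{1}{-27} = - \frac{1}{27} \approx -0.037037$)
$q = 0$
$Q{\left(x \right)} = - \frac{15 + 2 x}{- \frac{1}{27} + x}$ ($Q{\left(x \right)} = 0 - \frac{x + \left(x + 15\right)}{x - \frac{1}{27}} = 0 - \frac{x + \left(15 + x\right)}{- \frac{1}{27} + x} = 0 - \frac{15 + 2 x}{- \frac{1}{27} + x} = - \frac{15 + 2 x}{- \frac{1}{27} + x}$)
$\left(2708 + 812\right) + Q{\left(25 \right)} = \left(2708 + 812\right) + \frac{27 \left(-15 - 50\right)}{-1 + 27 \cdot 25} = 3520 + \frac{27 \left(-15 - 50\right)}{-1 + 675} = 3520 + 27 \cdot \frac{1}{674} \left(-65\right) = 3520 - \frac{1755}{674} = \frac{2370725}{674}$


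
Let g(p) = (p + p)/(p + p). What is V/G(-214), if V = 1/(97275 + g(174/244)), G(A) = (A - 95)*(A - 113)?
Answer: 1/9829058868 ≈ 1.0174e-10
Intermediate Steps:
g(p) = 1 (g(p) = (2*p)/((2*p)) = (2*p)*(1/(2*p)) = 1)
G(A) = (-113 + A)*(-95 + A) (G(A) = (-95 + A)*(-113 + A) = (-113 + A)*(-95 + A))
V = 1/97276 (V = 1/(97275 + 1) = 1/97276 ≈ 1.0280e-5)
V/G(-214) = 1/(97276*(10735 + (-214)² - 208*(-214))) = 1/(97276*(10735 + 45796 + 44512)) = (1/97276)/101043 = (1/97276)*(1/101043) = 1/9829058868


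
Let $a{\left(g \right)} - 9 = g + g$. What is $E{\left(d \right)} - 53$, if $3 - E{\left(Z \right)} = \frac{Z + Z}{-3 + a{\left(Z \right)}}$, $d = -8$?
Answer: $- \frac{258}{5} \approx -51.6$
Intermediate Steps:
$a{\left(g \right)} = 9 + 2 g$ ($a{\left(g \right)} = 9 + \left(g + g\right) = 9 + 2 g$)
$E{\left(Z \right)} = 3 - \frac{2 Z}{6 + 2 Z}$ ($E{\left(Z \right)} = 3 - \frac{Z + Z}{-3 + \left(9 + 2 Z\right)} = 3 - \frac{2 Z}{6 + 2 Z}$)
$E{\left(d \right)} - 53 = \frac{9 + 2 \left(-8\right)}{3 - 8} - 53 = \frac{9 - 16}{-5} - 53 = \left(- \frac{1}{5}\right) \left(-7\right) - 53 = \frac{7}{5} - 53 = - \frac{258}{5}$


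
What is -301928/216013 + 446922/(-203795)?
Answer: -158072378746/44022369335 ≈ -3.5907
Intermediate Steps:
-301928/216013 + 446922/(-203795) = -301928*1/216013 + 446922*(-1/203795) = -301928/216013 - 446922/203795 = -158072378746/44022369335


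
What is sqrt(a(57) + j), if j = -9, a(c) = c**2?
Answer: 18*sqrt(10) ≈ 56.921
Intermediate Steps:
sqrt(a(57) + j) = sqrt(57**2 - 9) = sqrt(3249 - 9) = sqrt(3240) = 18*sqrt(10)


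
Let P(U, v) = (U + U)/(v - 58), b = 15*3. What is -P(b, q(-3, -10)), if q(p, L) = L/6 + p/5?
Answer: 675/452 ≈ 1.4934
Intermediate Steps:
q(p, L) = p/5 + L/6 (q(p, L) = L*(1/6) + p*(1/5) = L/6 + p/5 = p/5 + L/6)
b = 45
P(U, v) = 2*U/(-58 + v) (P(U, v) = (2*U)/(-58 + v) = 2*U/(-58 + v))
-P(b, q(-3, -10)) = -2*45/(-58 + ((1/5)*(-3) + (1/6)*(-10))) = -2*45/(-58 + (-3/5 - 5/3)) = -2*45/(-58 - 34/15) = -2*45/(-904/15) = -2*45*(-15)/904 = -1*(-675/452) = 675/452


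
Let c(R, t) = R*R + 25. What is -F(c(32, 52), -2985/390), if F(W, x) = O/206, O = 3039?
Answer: -3039/206 ≈ -14.752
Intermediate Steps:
c(R, t) = 25 + R² (c(R, t) = R² + 25 = 25 + R²)
F(W, x) = 3039/206
-F(c(32, 52), -2985/390) = -1*3039/206 = -3039/206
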